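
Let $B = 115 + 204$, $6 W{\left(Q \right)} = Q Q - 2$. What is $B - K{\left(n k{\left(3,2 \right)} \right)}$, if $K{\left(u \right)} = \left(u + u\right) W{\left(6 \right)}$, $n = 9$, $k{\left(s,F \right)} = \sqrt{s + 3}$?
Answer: $319 - 102 \sqrt{6} \approx 69.152$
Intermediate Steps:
$k{\left(s,F \right)} = \sqrt{3 + s}$
$W{\left(Q \right)} = - \frac{1}{3} + \frac{Q^{2}}{6}$ ($W{\left(Q \right)} = \frac{Q Q - 2}{6} = \frac{Q^{2} - 2}{6} = \frac{-2 + Q^{2}}{6} = - \frac{1}{3} + \frac{Q^{2}}{6}$)
$K{\left(u \right)} = \frac{34 u}{3}$ ($K{\left(u \right)} = \left(u + u\right) \left(- \frac{1}{3} + \frac{6^{2}}{6}\right) = 2 u \left(- \frac{1}{3} + \frac{1}{6} \cdot 36\right) = 2 u \left(- \frac{1}{3} + 6\right) = 2 u \frac{17}{3} = \frac{34 u}{3}$)
$B = 319$
$B - K{\left(n k{\left(3,2 \right)} \right)} = 319 - \frac{34 \cdot 9 \sqrt{3 + 3}}{3} = 319 - \frac{34 \cdot 9 \sqrt{6}}{3} = 319 - 102 \sqrt{6}$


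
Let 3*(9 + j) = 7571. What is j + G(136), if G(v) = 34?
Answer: 7646/3 ≈ 2548.7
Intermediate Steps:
j = 7544/3 (j = -9 + (1/3)*7571 = -9 + 7571/3 = 7544/3 ≈ 2514.7)
j + G(136) = 7544/3 + 34 = 7646/3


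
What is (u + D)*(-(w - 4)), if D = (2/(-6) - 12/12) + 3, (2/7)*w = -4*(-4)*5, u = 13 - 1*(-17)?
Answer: -8740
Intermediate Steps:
u = 30 (u = 13 + 17 = 30)
w = 280 (w = 7*(-4*(-4)*5)/2 = 7*(16*5)/2 = (7/2)*80 = 280)
D = 5/3 (D = (2*(-⅙) - 12*1/12) + 3 = (-⅓ - 1) + 3 = -4/3 + 3 = 5/3 ≈ 1.6667)
(u + D)*(-(w - 4)) = (30 + 5/3)*(-(280 - 4)) = 95*(-1*276)/3 = (95/3)*(-276) = -8740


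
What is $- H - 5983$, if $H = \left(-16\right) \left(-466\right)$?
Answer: $-13439$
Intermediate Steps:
$H = 7456$
$- H - 5983 = \left(-1\right) 7456 - 5983 = -7456 - 5983 = -13439$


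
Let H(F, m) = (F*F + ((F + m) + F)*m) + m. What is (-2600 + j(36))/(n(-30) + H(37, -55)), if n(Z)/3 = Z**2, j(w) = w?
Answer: -2564/2969 ≈ -0.86359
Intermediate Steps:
H(F, m) = m + F**2 + m*(m + 2*F) (H(F, m) = (F**2 + (m + 2*F)*m) + m = (F**2 + m*(m + 2*F)) + m = m + F**2 + m*(m + 2*F))
n(Z) = 3*Z**2
(-2600 + j(36))/(n(-30) + H(37, -55)) = (-2600 + 36)/(3*(-30)**2 + (-55 + 37**2 + (-55)**2 + 2*37*(-55))) = -2564/(3*900 + (-55 + 1369 + 3025 - 4070)) = -2564/(2700 + 269) = -2564/2969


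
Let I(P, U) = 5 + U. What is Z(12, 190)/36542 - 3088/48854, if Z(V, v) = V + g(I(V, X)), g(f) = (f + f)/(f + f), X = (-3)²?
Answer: -56103297/892611434 ≈ -0.062853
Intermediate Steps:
X = 9
g(f) = 1 (g(f) = (2*f)/((2*f)) = (2*f)*(1/(2*f)) = 1)
Z(V, v) = 1 + V (Z(V, v) = V + 1 = 1 + V)
Z(12, 190)/36542 - 3088/48854 = (1 + 12)/36542 - 3088/48854 = 13*(1/36542) - 3088*1/48854 = 13/36542 - 1544/24427 = -56103297/892611434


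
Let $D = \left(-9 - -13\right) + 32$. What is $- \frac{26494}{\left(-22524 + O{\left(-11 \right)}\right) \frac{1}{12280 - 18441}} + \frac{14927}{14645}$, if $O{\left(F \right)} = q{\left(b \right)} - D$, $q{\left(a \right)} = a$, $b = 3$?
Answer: $- \frac{2390159817091}{330347265} \approx -7235.3$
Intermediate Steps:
$D = 36$ ($D = \left(-9 + 13\right) + 32 = 4 + 32 = 36$)
$O{\left(F \right)} = -33$ ($O{\left(F \right)} = 3 - 36 = -33$)
$- \frac{26494}{\left(-22524 + O{\left(-11 \right)}\right) \frac{1}{12280 - 18441}} + \frac{14927}{14645} = - \frac{26494}{\left(-22524 - 33\right) \frac{1}{12280 - 18441}} + \frac{14927}{14645} = - \frac{26494}{\left(-22557\right) \frac{1}{-6161}} + 14927 \cdot \frac{1}{14645} = - \frac{26494}{\left(-22557\right) \left(- \frac{1}{6161}\right)} + \frac{14927}{14645} = - \frac{26494}{\frac{22557}{6161}} + \frac{14927}{14645} = \left(-26494\right) \frac{6161}{22557} + \frac{14927}{14645} = - \frac{163229534}{22557} + \frac{14927}{14645} = - \frac{2390159817091}{330347265}$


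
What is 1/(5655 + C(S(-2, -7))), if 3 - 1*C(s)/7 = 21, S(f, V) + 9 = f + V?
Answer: 1/5529 ≈ 0.00018086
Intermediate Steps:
S(f, V) = -9 + V + f (S(f, V) = -9 + (f + V) = -9 + (V + f) = -9 + V + f)
C(s) = -126 (C(s) = 21 - 7*21 = 21 - 147 = -126)
1/(5655 + C(S(-2, -7))) = 1/(5655 - 126) = 1/5529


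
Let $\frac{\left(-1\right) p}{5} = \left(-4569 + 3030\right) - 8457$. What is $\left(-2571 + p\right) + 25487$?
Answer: $72896$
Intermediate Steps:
$p = 49980$ ($p = - 5 \left(\left(-4569 + 3030\right) - 8457\right) = - 5 \left(-1539 - 8457\right) = \left(-5\right) \left(-9996\right) = 49980$)
$\left(-2571 + p\right) + 25487 = \left(-2571 + 49980\right) + 25487 = 47409 + 25487 = 72896$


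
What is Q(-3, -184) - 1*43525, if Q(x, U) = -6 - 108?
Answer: -43639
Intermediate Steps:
Q(x, U) = -114
Q(-3, -184) - 1*43525 = -114 - 1*43525 = -114 - 43525 = -43639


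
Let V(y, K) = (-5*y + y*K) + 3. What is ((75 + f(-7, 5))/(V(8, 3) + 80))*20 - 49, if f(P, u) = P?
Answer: -1923/67 ≈ -28.701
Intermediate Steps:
V(y, K) = 3 - 5*y + K*y (V(y, K) = (-5*y + K*y) + 3 = 3 - 5*y + K*y)
((75 + f(-7, 5))/(V(8, 3) + 80))*20 - 49 = ((75 - 7)/((3 - 5*8 + 3*8) + 80))*20 - 49 = (68/((3 - 40 + 24) + 80))*20 - 49 = (68/(-13 + 80))*20 - 49 = (68/67)*20 - 49 = 1360/67 - 49 = -1923/67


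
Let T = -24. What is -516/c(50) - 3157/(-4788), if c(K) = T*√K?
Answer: 451/684 + 43*√2/20 ≈ 3.6999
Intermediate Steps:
c(K) = -24*√K
-516/c(50) - 3157/(-4788) = -516*(-√2/240) - 3157/(-4788) = -516*(-√2/240) - 3157*(-1/4788) = -516*(-√2/240) + 451/684 = -(-43)*√2/20 + 451/684 = 43*√2/20 + 451/684 = 451/684 + 43*√2/20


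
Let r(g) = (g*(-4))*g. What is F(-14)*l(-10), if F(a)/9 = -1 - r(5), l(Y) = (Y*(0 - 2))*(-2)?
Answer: -35640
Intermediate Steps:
r(g) = -4*g**2 (r(g) = (-4*g)*g = -4*g**2)
l(Y) = 4*Y (l(Y) = (Y*(-2))*(-2) = -2*Y*(-2) = 4*Y)
F(a) = 891 (F(a) = 9*(-1 - (-4)*5**2) = 9*(-1 - (-4)*25) = 9*(-1 - 1*(-100)) = 9*(-1 + 100) = 9*99 = 891)
F(-14)*l(-10) = 891*(4*(-10)) = 891*(-40) = -35640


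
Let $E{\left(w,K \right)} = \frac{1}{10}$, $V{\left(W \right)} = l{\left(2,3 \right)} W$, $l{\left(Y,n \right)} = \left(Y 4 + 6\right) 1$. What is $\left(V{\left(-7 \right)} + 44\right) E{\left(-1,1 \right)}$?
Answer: $- \frac{27}{5} \approx -5.4$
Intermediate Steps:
$l{\left(Y,n \right)} = 6 + 4 Y$ ($l{\left(Y,n \right)} = \left(4 Y + 6\right) 1 = \left(6 + 4 Y\right) 1 = 6 + 4 Y$)
$V{\left(W \right)} = 14 W$ ($V{\left(W \right)} = \left(6 + 4 \cdot 2\right) W = \left(6 + 8\right) W = 14 W$)
$E{\left(w,K \right)} = \frac{1}{10}$
$\left(V{\left(-7 \right)} + 44\right) E{\left(-1,1 \right)} = \left(14 \left(-7\right) + 44\right) \frac{1}{10} = \left(-98 + 44\right) \frac{1}{10} = \left(-54\right) \frac{1}{10} = - \frac{27}{5}$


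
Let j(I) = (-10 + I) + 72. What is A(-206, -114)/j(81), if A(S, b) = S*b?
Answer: 23484/143 ≈ 164.22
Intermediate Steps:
j(I) = 62 + I
A(-206, -114)/j(81) = (-206*(-114))/(62 + 81) = 23484/143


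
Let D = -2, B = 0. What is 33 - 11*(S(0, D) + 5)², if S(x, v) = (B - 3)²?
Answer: -2123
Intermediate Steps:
S(x, v) = 9 (S(x, v) = (0 - 3)² = (-3)² = 9)
33 - 11*(S(0, D) + 5)² = 33 - 11*(9 + 5)² = 33 - 11*14² = 33 - 11*196 = 33 - 2156 = -2123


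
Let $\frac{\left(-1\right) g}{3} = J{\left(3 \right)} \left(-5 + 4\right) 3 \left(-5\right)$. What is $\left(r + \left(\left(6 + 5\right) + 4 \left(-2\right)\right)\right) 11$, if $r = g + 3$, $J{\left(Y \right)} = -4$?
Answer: $2046$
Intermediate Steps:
$g = 180$ ($g = - 3 - 4 \left(-5 + 4\right) 3 \left(-5\right) = - 3 - 4 \left(\left(-1\right) 3\right) \left(-5\right) = - 3 \left(-4\right) \left(-3\right) \left(-5\right) = - 3 \cdot 12 \left(-5\right) = \left(-3\right) \left(-60\right) = 180$)
$r = 183$ ($r = 180 + 3 = 183$)
$\left(r + \left(\left(6 + 5\right) + 4 \left(-2\right)\right)\right) 11 = \left(183 + \left(\left(6 + 5\right) + 4 \left(-2\right)\right)\right) 11 = \left(183 + \left(11 - 8\right)\right) 11 = \left(183 + 3\right) 11 = 186 \cdot 11 = 2046$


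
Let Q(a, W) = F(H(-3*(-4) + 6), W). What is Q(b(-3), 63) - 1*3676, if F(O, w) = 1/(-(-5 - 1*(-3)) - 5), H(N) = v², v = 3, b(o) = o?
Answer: -11029/3 ≈ -3676.3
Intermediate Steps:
H(N) = 9 (H(N) = 3² = 9)
F(O, w) = -⅓ (F(O, w) = 1/(-(-5 + 3) - 5) = 1/(-1*(-2) - 5) = 1/(2 - 5) = 1/(-3) = -⅓)
Q(a, W) = -⅓
Q(b(-3), 63) - 1*3676 = -⅓ - 1*3676 = -⅓ - 3676 = -11029/3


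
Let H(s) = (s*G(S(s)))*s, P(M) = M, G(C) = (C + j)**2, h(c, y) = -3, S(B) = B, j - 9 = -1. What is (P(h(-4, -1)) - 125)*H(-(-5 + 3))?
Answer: -51200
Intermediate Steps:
j = 8 (j = 9 - 1 = 8)
G(C) = (8 + C)**2 (G(C) = (C + 8)**2 = (8 + C)**2)
H(s) = s**2*(8 + s)**2 (H(s) = (s*(8 + s)**2)*s = s**2*(8 + s)**2)
(P(h(-4, -1)) - 125)*H(-(-5 + 3)) = (-3 - 125)*((-(-5 + 3))**2*(8 - (-5 + 3))**2) = -128*(-1*(-2))**2*(8 - 1*(-2))**2 = -128*2**2*(8 + 2)**2 = -512*10**2 = -512*100 = -128*400 = -51200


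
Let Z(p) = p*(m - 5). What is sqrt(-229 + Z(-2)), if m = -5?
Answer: I*sqrt(209) ≈ 14.457*I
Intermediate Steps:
Z(p) = -10*p (Z(p) = p*(-5 - 5) = p*(-10) = -10*p)
sqrt(-229 + Z(-2)) = sqrt(-229 - 10*(-2)) = sqrt(-229 + 20) = sqrt(-209) = I*sqrt(209)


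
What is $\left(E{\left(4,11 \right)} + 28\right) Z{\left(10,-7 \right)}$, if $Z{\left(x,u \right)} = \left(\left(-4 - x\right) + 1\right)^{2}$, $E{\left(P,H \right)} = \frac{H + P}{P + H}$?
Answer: $4901$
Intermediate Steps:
$E{\left(P,H \right)} = 1$ ($E{\left(P,H \right)} = \frac{H + P}{H + P} = 1$)
$Z{\left(x,u \right)} = \left(-3 - x\right)^{2}$
$\left(E{\left(4,11 \right)} + 28\right) Z{\left(10,-7 \right)} = \left(1 + 28\right) \left(3 + 10\right)^{2} = 29 \cdot 13^{2} = 29 \cdot 169 = 4901$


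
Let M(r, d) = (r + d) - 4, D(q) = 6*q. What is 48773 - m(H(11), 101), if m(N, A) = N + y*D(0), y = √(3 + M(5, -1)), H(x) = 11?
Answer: 48762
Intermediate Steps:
M(r, d) = -4 + d + r (M(r, d) = (d + r) - 4 = -4 + d + r)
y = √3 (y = √(3 + (-4 - 1 + 5)) = √(3 + 0) = √3 ≈ 1.7320)
m(N, A) = N (m(N, A) = N + √3*(6*0) = N + √3*0 = N + 0 = N)
48773 - m(H(11), 101) = 48773 - 1*11 = 48773 - 11 = 48762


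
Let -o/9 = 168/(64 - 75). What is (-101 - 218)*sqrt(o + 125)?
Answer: -29*sqrt(31757) ≈ -5167.9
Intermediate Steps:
o = 1512/11 (o = -1512/(64 - 75) = -1512/(-11) = -1512*(-1)/11 = -9*(-168/11) = 1512/11 ≈ 137.45)
(-101 - 218)*sqrt(o + 125) = (-101 - 218)*sqrt(1512/11 + 125) = -29*sqrt(31757)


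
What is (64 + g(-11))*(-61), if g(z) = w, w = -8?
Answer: -3416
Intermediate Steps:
g(z) = -8
(64 + g(-11))*(-61) = (64 - 8)*(-61) = 56*(-61) = -3416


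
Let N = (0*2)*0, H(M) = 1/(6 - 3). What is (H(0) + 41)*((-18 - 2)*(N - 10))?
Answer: 24800/3 ≈ 8266.7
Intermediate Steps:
H(M) = ⅓ (H(M) = 1/3 = ⅓)
N = 0 (N = 0*0 = 0)
(H(0) + 41)*((-18 - 2)*(N - 10)) = (⅓ + 41)*((-18 - 2)*(0 - 10)) = 124*(-20*(-10))/3 = (124/3)*200 = 24800/3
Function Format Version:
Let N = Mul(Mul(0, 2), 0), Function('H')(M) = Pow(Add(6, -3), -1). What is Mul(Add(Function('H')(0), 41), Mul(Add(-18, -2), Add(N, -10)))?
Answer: Rational(24800, 3) ≈ 8266.7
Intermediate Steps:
Function('H')(M) = Rational(1, 3) (Function('H')(M) = Pow(3, -1) = Rational(1, 3))
N = 0 (N = Mul(0, 0) = 0)
Mul(Add(Function('H')(0), 41), Mul(Add(-18, -2), Add(N, -10))) = Mul(Add(Rational(1, 3), 41), Mul(Add(-18, -2), Add(0, -10))) = Mul(Rational(124, 3), Mul(-20, -10)) = Mul(Rational(124, 3), 200) = Rational(24800, 3)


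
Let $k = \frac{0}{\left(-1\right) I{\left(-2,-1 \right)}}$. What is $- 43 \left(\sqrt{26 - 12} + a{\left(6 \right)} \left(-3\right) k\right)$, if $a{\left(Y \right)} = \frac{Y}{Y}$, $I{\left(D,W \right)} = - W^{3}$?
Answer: $- 43 \sqrt{14} \approx -160.89$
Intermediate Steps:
$a{\left(Y \right)} = 1$
$k = 0$ ($k = \frac{0}{\left(-1\right) \left(- \left(-1\right)^{3}\right)} = \frac{0}{\left(-1\right) \left(\left(-1\right) \left(-1\right)\right)} = \frac{0}{\left(-1\right) 1} = \frac{0}{-1} = 0 \left(-1\right) = 0$)
$- 43 \left(\sqrt{26 - 12} + a{\left(6 \right)} \left(-3\right) k\right) = - 43 \left(\sqrt{26 - 12} + 1 \left(-3\right) 0\right) = - 43 \left(\sqrt{14} - 0\right) = - 43 \left(\sqrt{14} + 0\right) = - 43 \sqrt{14}$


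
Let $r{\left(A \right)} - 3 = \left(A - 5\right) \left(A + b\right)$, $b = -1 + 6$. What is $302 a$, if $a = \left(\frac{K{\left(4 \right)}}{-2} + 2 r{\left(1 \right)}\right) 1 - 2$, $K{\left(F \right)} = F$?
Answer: $-13892$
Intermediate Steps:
$b = 5$
$r{\left(A \right)} = 3 + \left(-5 + A\right) \left(5 + A\right)$ ($r{\left(A \right)} = 3 + \left(A - 5\right) \left(A + 5\right) = 3 + \left(-5 + A\right) \left(5 + A\right)$)
$a = -46$ ($a = \left(\frac{4}{-2} + 2 \left(-22 + 1^{2}\right)\right) 1 - 2 = \left(4 \left(- \frac{1}{2}\right) + 2 \left(-22 + 1\right)\right) 1 - 2 = \left(-2 + 2 \left(-21\right)\right) 1 - 2 = \left(-2 - 42\right) 1 - 2 = \left(-44\right) 1 - 2 = -44 - 2 = -46$)
$302 a = 302 \left(-46\right) = -13892$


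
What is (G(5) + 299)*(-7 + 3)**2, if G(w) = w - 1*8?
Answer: 4736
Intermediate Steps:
G(w) = -8 + w (G(w) = w - 8 = -8 + w)
(G(5) + 299)*(-7 + 3)**2 = ((-8 + 5) + 299)*(-7 + 3)**2 = (-3 + 299)*(-4)**2 = 296*16 = 4736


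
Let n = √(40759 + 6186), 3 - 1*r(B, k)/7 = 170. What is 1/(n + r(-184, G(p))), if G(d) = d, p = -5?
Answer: -1169/1319616 - √46945/1319616 ≈ -0.0010501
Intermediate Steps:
r(B, k) = -1169 (r(B, k) = 21 - 7*170 = 21 - 1190 = -1169)
n = √46945 ≈ 216.67
1/(n + r(-184, G(p))) = 1/(√46945 - 1169) = 1/(-1169 + √46945)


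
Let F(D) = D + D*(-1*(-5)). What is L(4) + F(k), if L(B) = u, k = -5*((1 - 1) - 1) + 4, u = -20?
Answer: 34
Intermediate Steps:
k = 9 (k = -5*(0 - 1) + 4 = -5*(-1) + 4 = 5 + 4 = 9)
L(B) = -20
F(D) = 6*D (F(D) = D + D*5 = D + 5*D = 6*D)
L(4) + F(k) = -20 + 6*9 = -20 + 54 = 34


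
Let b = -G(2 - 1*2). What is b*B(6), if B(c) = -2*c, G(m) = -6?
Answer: -72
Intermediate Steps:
b = 6 (b = -1*(-6) = 6)
b*B(6) = 6*(-2*6) = 6*(-12) = -72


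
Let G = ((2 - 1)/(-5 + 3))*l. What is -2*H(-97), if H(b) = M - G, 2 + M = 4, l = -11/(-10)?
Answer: -51/10 ≈ -5.1000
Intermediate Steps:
l = 11/10 (l = -11*(-⅒) = 11/10 ≈ 1.1000)
M = 2 (M = -2 + 4 = 2)
G = -11/20 (G = ((2 - 1)/(-5 + 3))*(11/10) = (1/(-2))*(11/10) = (1*(-½))*(11/10) = -½*11/10 = -11/20 ≈ -0.55000)
H(b) = 51/20 (H(b) = 2 - 1*(-11/20) = 2 + 11/20 = 51/20)
-2*H(-97) = -2*51/20 = -51/10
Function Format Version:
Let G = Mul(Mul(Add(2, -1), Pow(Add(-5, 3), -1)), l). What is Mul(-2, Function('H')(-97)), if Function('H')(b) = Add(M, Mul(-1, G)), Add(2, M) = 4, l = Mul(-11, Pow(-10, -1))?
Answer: Rational(-51, 10) ≈ -5.1000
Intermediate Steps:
l = Rational(11, 10) (l = Mul(-11, Rational(-1, 10)) = Rational(11, 10) ≈ 1.1000)
M = 2 (M = Add(-2, 4) = 2)
G = Rational(-11, 20) (G = Mul(Mul(Add(2, -1), Pow(Add(-5, 3), -1)), Rational(11, 10)) = Mul(Mul(1, Pow(-2, -1)), Rational(11, 10)) = Mul(Mul(1, Rational(-1, 2)), Rational(11, 10)) = Mul(Rational(-1, 2), Rational(11, 10)) = Rational(-11, 20) ≈ -0.55000)
Function('H')(b) = Rational(51, 20) (Function('H')(b) = Add(2, Mul(-1, Rational(-11, 20))) = Add(2, Rational(11, 20)) = Rational(51, 20))
Mul(-2, Function('H')(-97)) = Mul(-2, Rational(51, 20)) = Rational(-51, 10)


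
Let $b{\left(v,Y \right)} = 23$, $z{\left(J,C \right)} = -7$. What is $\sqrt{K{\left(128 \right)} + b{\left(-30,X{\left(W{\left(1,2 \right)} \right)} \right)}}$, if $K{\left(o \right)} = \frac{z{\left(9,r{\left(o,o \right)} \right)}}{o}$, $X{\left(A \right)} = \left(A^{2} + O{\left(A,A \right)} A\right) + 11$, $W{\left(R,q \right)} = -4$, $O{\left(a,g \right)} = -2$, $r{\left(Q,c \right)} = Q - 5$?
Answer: $\frac{\sqrt{5874}}{16} \approx 4.7901$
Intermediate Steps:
$r{\left(Q,c \right)} = -5 + Q$ ($r{\left(Q,c \right)} = Q - 5 = -5 + Q$)
$X{\left(A \right)} = 11 + A^{2} - 2 A$ ($X{\left(A \right)} = \left(A^{2} - 2 A\right) + 11 = 11 + A^{2} - 2 A$)
$K{\left(o \right)} = - \frac{7}{o}$
$\sqrt{K{\left(128 \right)} + b{\left(-30,X{\left(W{\left(1,2 \right)} \right)} \right)}} = \sqrt{- \frac{7}{128} + 23} = \sqrt{\frac{2937}{128}} = \frac{\sqrt{5874}}{16}$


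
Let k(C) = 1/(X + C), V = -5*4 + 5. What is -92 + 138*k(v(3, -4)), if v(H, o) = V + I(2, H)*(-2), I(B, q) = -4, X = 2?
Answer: -598/5 ≈ -119.60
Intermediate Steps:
V = -15 (V = -20 + 5 = -15)
v(H, o) = -7 (v(H, o) = -15 - 4*(-2) = -15 + 8 = -7)
k(C) = 1/(2 + C)
-92 + 138*k(v(3, -4)) = -92 + 138/(2 - 7) = -92 + 138/(-5) = -92 + 138*(-⅕) = -92 - 138/5 = -598/5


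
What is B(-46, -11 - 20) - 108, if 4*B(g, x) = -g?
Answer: -193/2 ≈ -96.500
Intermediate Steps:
B(g, x) = -g/4 (B(g, x) = (-g)/4 = -g/4)
B(-46, -11 - 20) - 108 = -¼*(-46) - 108 = 23/2 - 108 = -193/2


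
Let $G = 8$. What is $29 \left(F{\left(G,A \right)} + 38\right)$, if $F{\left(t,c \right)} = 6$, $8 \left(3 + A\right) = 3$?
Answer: $1276$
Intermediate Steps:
$A = - \frac{21}{8}$ ($A = -3 + \frac{1}{8} \cdot 3 = -3 + \frac{3}{8} = - \frac{21}{8} \approx -2.625$)
$29 \left(F{\left(G,A \right)} + 38\right) = 29 \left(6 + 38\right) = 29 \cdot 44 = 1276$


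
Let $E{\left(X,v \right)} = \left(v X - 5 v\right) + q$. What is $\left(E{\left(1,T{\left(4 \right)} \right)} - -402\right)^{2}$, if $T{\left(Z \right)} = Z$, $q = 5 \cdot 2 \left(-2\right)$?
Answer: $133956$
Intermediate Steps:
$q = -20$ ($q = 10 \left(-2\right) = -20$)
$E{\left(X,v \right)} = -20 - 5 v + X v$ ($E{\left(X,v \right)} = \left(v X - 5 v\right) - 20 = \left(X v - 5 v\right) - 20 = \left(- 5 v + X v\right) - 20 = -20 - 5 v + X v$)
$\left(E{\left(1,T{\left(4 \right)} \right)} - -402\right)^{2} = \left(\left(-20 - 20 + 1 \cdot 4\right) - -402\right)^{2} = \left(\left(-20 - 20 + 4\right) + \left(-219 + 621\right)\right)^{2} = \left(-36 + 402\right)^{2} = 366^{2} = 133956$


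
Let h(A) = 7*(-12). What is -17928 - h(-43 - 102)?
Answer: -17844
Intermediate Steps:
h(A) = -84
-17928 - h(-43 - 102) = -17928 - 1*(-84) = -17928 + 84 = -17844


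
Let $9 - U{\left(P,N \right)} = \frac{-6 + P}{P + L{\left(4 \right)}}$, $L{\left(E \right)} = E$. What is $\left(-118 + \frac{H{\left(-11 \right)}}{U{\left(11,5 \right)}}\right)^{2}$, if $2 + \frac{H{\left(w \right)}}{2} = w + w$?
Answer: $\frac{2579236}{169} \approx 15262.0$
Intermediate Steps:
$H{\left(w \right)} = -4 + 4 w$ ($H{\left(w \right)} = -4 + 2 \left(w + w\right) = -4 + 2 \cdot 2 w = -4 + 4 w$)
$U{\left(P,N \right)} = 9 - \frac{-6 + P}{4 + P}$ ($U{\left(P,N \right)} = 9 - \frac{-6 + P}{P + 4} = 9 - \frac{-6 + P}{4 + P}$)
$\left(-118 + \frac{H{\left(-11 \right)}}{U{\left(11,5 \right)}}\right)^{2} = \left(-118 + \frac{-4 + 4 \left(-11\right)}{2 \frac{1}{4 + 11} \left(21 + 4 \cdot 11\right)}\right)^{2} = \left(-118 + \frac{-4 - 44}{2 \cdot \frac{1}{15} \left(21 + 44\right)}\right)^{2} = \left(-118 - \frac{48}{2 \cdot \frac{1}{15} \cdot 65}\right)^{2} = \left(-118 - \frac{48}{\frac{26}{3}}\right)^{2} = \left(-118 - \frac{72}{13}\right)^{2} = \left(- \frac{1606}{13}\right)^{2} = \frac{2579236}{169}$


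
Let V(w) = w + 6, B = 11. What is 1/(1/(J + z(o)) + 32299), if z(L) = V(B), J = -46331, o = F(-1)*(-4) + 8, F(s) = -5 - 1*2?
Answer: 46314/1495895885 ≈ 3.0961e-5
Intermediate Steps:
F(s) = -7 (F(s) = -5 - 2 = -7)
o = 36 (o = -7*(-4) + 8 = 28 + 8 = 36)
V(w) = 6 + w
z(L) = 17 (z(L) = 6 + 11 = 17)
1/(1/(J + z(o)) + 32299) = 1/(1/(-46331 + 17) + 32299) = 1/(1/(-46314) + 32299) = 1/(-1/46314 + 32299) = 1/(1495895885/46314) = 46314/1495895885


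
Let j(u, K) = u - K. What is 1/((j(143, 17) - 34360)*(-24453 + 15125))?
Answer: 1/319334752 ≈ 3.1315e-9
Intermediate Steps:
1/((j(143, 17) - 34360)*(-24453 + 15125)) = 1/(((143 - 1*17) - 34360)*(-24453 + 15125)) = 1/(((143 - 17) - 34360)*(-9328)) = 1/((126 - 34360)*(-9328)) = 1/(-34234*(-9328)) = 1/319334752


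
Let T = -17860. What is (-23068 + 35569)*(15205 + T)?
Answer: -33190155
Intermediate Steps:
(-23068 + 35569)*(15205 + T) = (-23068 + 35569)*(15205 - 17860) = 12501*(-2655) = -33190155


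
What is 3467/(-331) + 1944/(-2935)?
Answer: -10819109/971485 ≈ -11.137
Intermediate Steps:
3467/(-331) + 1944/(-2935) = 3467*(-1/331) + 1944*(-1/2935) = -3467/331 - 1944/2935 = -10819109/971485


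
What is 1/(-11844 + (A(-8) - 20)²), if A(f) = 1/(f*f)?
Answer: -4096/46877183 ≈ -8.7377e-5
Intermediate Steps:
A(f) = f⁻²
1/(-11844 + (A(-8) - 20)²) = 1/(-11844 + ((-8)⁻² - 20)²) = 1/(-11844 + (1/64 - 20)²) = 1/(-11844 + (-1279/64)²) = 1/(-11844 + 1635841/4096) = 1/(-46877183/4096) = -4096/46877183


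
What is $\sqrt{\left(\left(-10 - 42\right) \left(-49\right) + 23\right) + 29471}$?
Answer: $\sqrt{32042} \approx 179.0$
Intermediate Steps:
$\sqrt{\left(\left(-10 - 42\right) \left(-49\right) + 23\right) + 29471} = \sqrt{\left(\left(-52\right) \left(-49\right) + 23\right) + 29471} = \sqrt{\left(2548 + 23\right) + 29471} = \sqrt{2571 + 29471} = \sqrt{32042}$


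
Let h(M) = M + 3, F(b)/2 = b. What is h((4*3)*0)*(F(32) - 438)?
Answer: -1122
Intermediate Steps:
F(b) = 2*b
h(M) = 3 + M
h((4*3)*0)*(F(32) - 438) = (3 + (4*3)*0)*(2*32 - 438) = (3 + 12*0)*(64 - 438) = (3 + 0)*(-374) = 3*(-374) = -1122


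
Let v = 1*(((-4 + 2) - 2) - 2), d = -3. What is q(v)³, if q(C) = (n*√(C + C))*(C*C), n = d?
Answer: 30233088*I*√3 ≈ 5.2365e+7*I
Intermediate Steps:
n = -3
v = -6 (v = 1*((-2 - 2) - 2) = 1*(-4 - 2) = 1*(-6) = -6)
q(C) = -3*√2*C^(5/2) (q(C) = (-3*√(C + C))*(C*C) = (-3*√2*√C)*C² = -3*√2*C^(5/2))
q(v)³ = (-3*√2*(-6)^(5/2))³ = (-3*√2*36*I*√6)³ = (-216*I*√3)³ = 30233088*I*√3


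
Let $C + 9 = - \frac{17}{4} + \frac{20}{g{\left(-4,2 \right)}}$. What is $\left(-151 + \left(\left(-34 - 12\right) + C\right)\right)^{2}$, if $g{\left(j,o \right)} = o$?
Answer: $\frac{641601}{16} \approx 40100.0$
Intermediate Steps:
$C = - \frac{13}{4}$ ($C = -9 + \left(- \frac{17}{4} + \frac{20}{2}\right) = -9 + \left(\left(-17\right) \frac{1}{4} + 20 \cdot \frac{1}{2}\right) = -9 + \left(- \frac{17}{4} + 10\right) = -9 + \frac{23}{4} = - \frac{13}{4} \approx -3.25$)
$\left(-151 + \left(\left(-34 - 12\right) + C\right)\right)^{2} = \left(-151 - \frac{197}{4}\right)^{2} = \left(- \frac{801}{4}\right)^{2} = \frac{641601}{16}$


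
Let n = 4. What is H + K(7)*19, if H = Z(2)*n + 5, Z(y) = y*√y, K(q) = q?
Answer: 138 + 8*√2 ≈ 149.31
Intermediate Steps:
Z(y) = y^(3/2)
H = 5 + 8*√2 (H = 2^(3/2)*4 + 5 = (2*√2)*4 + 5 = 8*√2 + 5 = 5 + 8*√2 ≈ 16.314)
H + K(7)*19 = (5 + 8*√2) + 7*19 = (5 + 8*√2) + 133 = 138 + 8*√2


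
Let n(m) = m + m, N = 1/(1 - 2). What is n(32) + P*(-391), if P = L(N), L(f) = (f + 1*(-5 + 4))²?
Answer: -1500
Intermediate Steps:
N = -1 (N = 1/(-1) = -1)
L(f) = (-1 + f)² (L(f) = (f + 1*(-1))² = (f - 1)² = (-1 + f)²)
P = 4 (P = (-1 - 1)² = (-2)² = 4)
n(m) = 2*m
n(32) + P*(-391) = 2*32 + 4*(-391) = 64 - 1564 = -1500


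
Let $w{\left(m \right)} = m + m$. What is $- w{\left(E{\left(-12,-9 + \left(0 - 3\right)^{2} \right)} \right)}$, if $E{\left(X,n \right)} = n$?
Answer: $0$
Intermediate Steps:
$w{\left(m \right)} = 2 m$
$- w{\left(E{\left(-12,-9 + \left(0 - 3\right)^{2} \right)} \right)} = - 2 \left(-9 + \left(0 - 3\right)^{2}\right) = - 2 \left(-9 + \left(-3\right)^{2}\right) = - 2 \left(-9 + 9\right) = - 2 \cdot 0 = \left(-1\right) 0 = 0$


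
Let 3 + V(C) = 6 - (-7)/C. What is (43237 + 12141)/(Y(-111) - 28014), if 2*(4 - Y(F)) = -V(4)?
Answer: -443024/224061 ≈ -1.9772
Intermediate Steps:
V(C) = 3 + 7/C (V(C) = -3 + (6 - (-7)/C) = -3 + (6 + 7/C) = 3 + 7/C)
Y(F) = 51/8 (Y(F) = 4 - (-1)*(3 + 7/4)/2 = 4 - (-1)*19/(2*4) = 4 - ½*(-19/4) = 4 + 19/8 = 51/8)
(43237 + 12141)/(Y(-111) - 28014) = (43237 + 12141)/(51/8 - 28014) = 55378/(-224061/8) = 55378*(-8/224061) = -443024/224061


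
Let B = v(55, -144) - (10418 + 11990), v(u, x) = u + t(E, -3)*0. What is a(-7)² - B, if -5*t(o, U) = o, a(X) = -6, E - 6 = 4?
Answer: 22389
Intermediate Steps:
E = 10 (E = 6 + 4 = 10)
t(o, U) = -o/5
v(u, x) = u (v(u, x) = u - ⅕*10*0 = u - 2*0 = u + 0 = u)
B = -22353 (B = 55 - (10418 + 11990) = 55 - 1*22408 = 55 - 22408 = -22353)
a(-7)² - B = (-6)² - 1*(-22353) = 36 + 22353 = 22389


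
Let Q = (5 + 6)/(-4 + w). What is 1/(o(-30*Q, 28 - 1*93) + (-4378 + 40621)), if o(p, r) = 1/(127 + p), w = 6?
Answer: 38/1377233 ≈ 2.7592e-5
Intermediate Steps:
Q = 11/2 (Q = (5 + 6)/(-4 + 6) = 11/2 ≈ 5.5000)
1/(o(-30*Q, 28 - 1*93) + (-4378 + 40621)) = 1/(1/(127 - 30*11/2) + (-4378 + 40621)) = 1/(1/(127 - 165) + 36243) = 1/(1/(-38) + 36243) = 1/(-1/38 + 36243) = 1/(1377233/38) = 38/1377233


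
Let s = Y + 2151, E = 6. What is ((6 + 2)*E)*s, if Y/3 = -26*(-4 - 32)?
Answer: 238032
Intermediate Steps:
Y = 2808 (Y = 3*(-26*(-4 - 32)) = 3*(-26*(-36)) = 3*936 = 2808)
s = 4959 (s = 2808 + 2151 = 4959)
((6 + 2)*E)*s = ((6 + 2)*6)*4959 = (8*6)*4959 = 48*4959 = 238032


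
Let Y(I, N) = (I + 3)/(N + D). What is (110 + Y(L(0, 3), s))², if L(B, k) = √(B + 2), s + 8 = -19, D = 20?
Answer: (767 - √2)²/49 ≈ 11962.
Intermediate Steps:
s = -27 (s = -8 - 19 = -27)
L(B, k) = √(2 + B)
Y(I, N) = (3 + I)/(20 + N) (Y(I, N) = (I + 3)/(N + 20) = (3 + I)/(20 + N))
(110 + Y(L(0, 3), s))² = (110 + (3 + √(2 + 0))/(20 - 27))² = (110 + (3 + √2)/(-7))² = (110 - (3 + √2)/7)² = (110 + (-3/7 - √2/7))² = (767/7 - √2/7)²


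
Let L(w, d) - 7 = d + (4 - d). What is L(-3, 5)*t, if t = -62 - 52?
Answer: -1254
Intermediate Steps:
L(w, d) = 11 (L(w, d) = 7 + (d + (4 - d)) = 7 + 4 = 11)
t = -114
L(-3, 5)*t = 11*(-114) = -1254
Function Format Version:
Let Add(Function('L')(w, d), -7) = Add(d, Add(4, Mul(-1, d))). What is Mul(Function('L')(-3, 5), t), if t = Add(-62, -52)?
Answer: -1254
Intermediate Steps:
Function('L')(w, d) = 11 (Function('L')(w, d) = Add(7, Add(d, Add(4, Mul(-1, d)))) = Add(7, 4) = 11)
t = -114
Mul(Function('L')(-3, 5), t) = Mul(11, -114) = -1254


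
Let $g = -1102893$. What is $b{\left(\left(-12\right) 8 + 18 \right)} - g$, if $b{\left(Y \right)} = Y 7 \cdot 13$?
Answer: $1095795$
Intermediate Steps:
$b{\left(Y \right)} = 91 Y$ ($b{\left(Y \right)} = 7 Y 13 = 91 Y$)
$b{\left(\left(-12\right) 8 + 18 \right)} - g = 91 \left(\left(-12\right) 8 + 18\right) - -1102893 = 91 \left(-96 + 18\right) + 1102893 = 91 \left(-78\right) + 1102893 = -7098 + 1102893 = 1095795$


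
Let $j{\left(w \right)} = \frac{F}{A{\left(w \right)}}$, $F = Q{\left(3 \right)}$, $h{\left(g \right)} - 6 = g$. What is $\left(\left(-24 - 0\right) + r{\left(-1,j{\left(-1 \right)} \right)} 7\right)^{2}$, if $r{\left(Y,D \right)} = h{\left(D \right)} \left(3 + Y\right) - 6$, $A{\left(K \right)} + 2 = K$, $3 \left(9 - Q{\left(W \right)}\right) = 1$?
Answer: $\frac{40804}{81} \approx 503.75$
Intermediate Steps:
$Q{\left(W \right)} = \frac{26}{3}$ ($Q{\left(W \right)} = 9 - \frac{1}{3} = \frac{26}{3}$)
$A{\left(K \right)} = -2 + K$
$h{\left(g \right)} = 6 + g$
$F = \frac{26}{3} \approx 8.6667$
$j{\left(w \right)} = \frac{26}{3 \left(-2 + w\right)}$
$r{\left(Y,D \right)} = -6 + \left(3 + Y\right) \left(6 + D\right)$ ($r{\left(Y,D \right)} = \left(6 + D\right) \left(3 + Y\right) - 6 = \left(3 + Y\right) \left(6 + D\right) - 6 = -6 + \left(3 + Y\right) \left(6 + D\right)$)
$\left(\left(-24 - 0\right) + r{\left(-1,j{\left(-1 \right)} \right)} 7\right)^{2} = \left(\left(-24 - 0\right) + \left(12 + 3 \frac{26}{3 \left(-2 - 1\right)} - \left(6 + \frac{26}{3 \left(-2 - 1\right)}\right)\right) 7\right)^{2} = \left(\left(-24 + 0\right) + \left(12 + 3 \frac{26}{3 \left(-3\right)} - \left(6 + \frac{26}{3 \left(-3\right)}\right)\right) 7\right)^{2} = \left(-24 + \left(12 + 3 \cdot \frac{26}{3} \left(- \frac{1}{3}\right) - \left(6 + \frac{26}{3} \left(- \frac{1}{3}\right)\right)\right) 7\right)^{2} = \left(-24 + \left(12 + 3 \left(- \frac{26}{9}\right) - \left(6 - \frac{26}{9}\right)\right) 7\right)^{2} = \left(-24 + \left(12 - \frac{26}{3} - \frac{28}{9}\right) 7\right)^{2} = \left(-24 + \frac{2}{9} \cdot 7\right)^{2} = \left(-24 + \frac{14}{9}\right)^{2} = \left(- \frac{202}{9}\right)^{2} = \frac{40804}{81}$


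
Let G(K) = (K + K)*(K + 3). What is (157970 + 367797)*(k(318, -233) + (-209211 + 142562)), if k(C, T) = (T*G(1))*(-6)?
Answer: -29161666655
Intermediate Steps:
G(K) = 2*K*(3 + K) (G(K) = (2*K)*(3 + K) = 2*K*(3 + K))
k(C, T) = -48*T (k(C, T) = (T*(2*1*(3 + 1)))*(-6) = (T*(2*1*4))*(-6) = (T*8)*(-6) = (8*T)*(-6) = -48*T)
(157970 + 367797)*(k(318, -233) + (-209211 + 142562)) = (157970 + 367797)*(-48*(-233) + (-209211 + 142562)) = 525767*(11184 - 66649) = 525767*(-55465) = -29161666655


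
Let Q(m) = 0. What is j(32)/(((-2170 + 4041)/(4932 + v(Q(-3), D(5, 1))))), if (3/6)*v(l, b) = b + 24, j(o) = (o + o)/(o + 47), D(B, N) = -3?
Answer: 318336/147809 ≈ 2.1537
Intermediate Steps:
j(o) = 2*o/(47 + o) (j(o) = (2*o)/(47 + o) = 2*o/(47 + o))
v(l, b) = 48 + 2*b (v(l, b) = 2*(b + 24) = 2*(24 + b) = 48 + 2*b)
j(32)/(((-2170 + 4041)/(4932 + v(Q(-3), D(5, 1))))) = (2*32/(47 + 32))/(((-2170 + 4041)/(4932 + (48 + 2*(-3))))) = (2*32/79)/((1871/(4932 + (48 - 6)))) = (2*32*(1/79))/((1871/(4932 + 42))) = 64/(79*((1871/4974))) = 64/(79*((1871*(1/4974)))) = 64/(79*(1871/4974)) = (64/79)*(4974/1871) = 318336/147809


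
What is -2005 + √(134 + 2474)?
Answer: -2005 + 4*√163 ≈ -1953.9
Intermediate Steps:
-2005 + √(134 + 2474) = -2005 + √2608 = -2005 + 4*√163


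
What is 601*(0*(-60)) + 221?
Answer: 221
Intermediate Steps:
601*(0*(-60)) + 221 = 601*0 + 221 = 0 + 221 = 221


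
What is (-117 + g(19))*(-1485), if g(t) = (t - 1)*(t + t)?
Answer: -841995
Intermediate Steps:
g(t) = 2*t*(-1 + t) (g(t) = (-1 + t)*(2*t) = 2*t*(-1 + t))
(-117 + g(19))*(-1485) = (-117 + 2*19*(-1 + 19))*(-1485) = (-117 + 2*19*18)*(-1485) = (-117 + 684)*(-1485) = 567*(-1485) = -841995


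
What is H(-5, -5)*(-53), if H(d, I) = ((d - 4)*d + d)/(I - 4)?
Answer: 2120/9 ≈ 235.56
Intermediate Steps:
H(d, I) = (d + d*(-4 + d))/(-4 + I) (H(d, I) = ((-4 + d)*d + d)/(-4 + I) = (d*(-4 + d) + d)/(-4 + I) = (d + d*(-4 + d))/(-4 + I))
H(-5, -5)*(-53) = -5*(-3 - 5)/(-4 - 5)*(-53) = -5*(-8)/(-9)*(-53) = -5*(-⅑)*(-8)*(-53) = -40/9*(-53) = 2120/9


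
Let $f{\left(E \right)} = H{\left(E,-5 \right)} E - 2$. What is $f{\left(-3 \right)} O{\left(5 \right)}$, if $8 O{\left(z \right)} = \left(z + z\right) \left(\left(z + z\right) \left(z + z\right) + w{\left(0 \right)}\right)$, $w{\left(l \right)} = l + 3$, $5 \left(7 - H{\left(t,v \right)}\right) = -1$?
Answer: $- \frac{6077}{2} \approx -3038.5$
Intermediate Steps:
$H{\left(t,v \right)} = \frac{36}{5}$ ($H{\left(t,v \right)} = 7 - - \frac{1}{5} = 7 + \frac{1}{5} = \frac{36}{5}$)
$w{\left(l \right)} = 3 + l$
$f{\left(E \right)} = -2 + \frac{36 E}{5}$ ($f{\left(E \right)} = \frac{36 E}{5} - 2 = -2 + \frac{36 E}{5}$)
$O{\left(z \right)} = \frac{z \left(3 + 4 z^{2}\right)}{4}$ ($O{\left(z \right)} = \frac{\left(z + z\right) \left(\left(z + z\right) \left(z + z\right) + \left(3 + 0\right)\right)}{8} = \frac{2 z \left(2 z 2 z + 3\right)}{8} = \frac{2 z \left(4 z^{2} + 3\right)}{8} = \frac{2 z \left(3 + 4 z^{2}\right)}{8} = \frac{z \left(3 + 4 z^{2}\right)}{4}$)
$f{\left(-3 \right)} O{\left(5 \right)} = \left(-2 + \frac{36}{5} \left(-3\right)\right) 5 \left(\frac{3}{4} + 5^{2}\right) = \left(-2 - \frac{108}{5}\right) 5 \left(\frac{3}{4} + 25\right) = - \frac{118 \cdot 5 \cdot \frac{103}{4}}{5} = \left(- \frac{118}{5}\right) \frac{515}{4} = - \frac{6077}{2}$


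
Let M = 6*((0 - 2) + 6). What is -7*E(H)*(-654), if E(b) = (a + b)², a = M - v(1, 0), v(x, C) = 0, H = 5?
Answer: 3850098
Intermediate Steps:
M = 24 (M = 6*(-2 + 6) = 6*4 = 24)
a = 24 (a = 24 - 1*0 = 24 + 0 = 24)
E(b) = (24 + b)²
-7*E(H)*(-654) = -7*(24 + 5)²*(-654) = -7*29²*(-654) = -7*841*(-654) = -5887*(-654) = 3850098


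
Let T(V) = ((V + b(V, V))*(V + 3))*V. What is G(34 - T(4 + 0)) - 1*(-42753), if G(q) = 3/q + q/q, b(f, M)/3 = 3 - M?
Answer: 85509/2 ≈ 42755.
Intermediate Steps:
b(f, M) = 9 - 3*M (b(f, M) = 3*(3 - M) = 9 - 3*M)
T(V) = V*(3 + V)*(9 - 2*V) (T(V) = ((V + (9 - 3*V))*(V + 3))*V = ((9 - 2*V)*(3 + V))*V = ((3 + V)*(9 - 2*V))*V = V*(3 + V)*(9 - 2*V))
G(q) = 1 + 3/q (G(q) = 3/q + 1 = 1 + 3/q)
G(34 - T(4 + 0)) - 1*(-42753) = (3 + (34 - (4 + 0)*(27 - 2*(4 + 0)² + 3*(4 + 0))))/(34 - (4 + 0)*(27 - 2*(4 + 0)² + 3*(4 + 0))) - 1*(-42753) = (3 + (34 - 4*(27 - 2*4² + 3*4)))/(34 - 4*(27 - 2*4² + 3*4)) + 42753 = (3 + (34 - 4*(27 - 2*16 + 12)))/(34 - 4*(27 - 2*16 + 12)) + 42753 = (3 + (34 - 4*(27 - 32 + 12)))/(34 - 4*(27 - 32 + 12)) + 42753 = (3 + (34 - 4*7))/(34 - 4*7) + 42753 = (3 + (34 - 1*28))/(34 - 1*28) + 42753 = (3 + (34 - 28))/(34 - 28) + 42753 = (3 + 6)/6 + 42753 = (⅙)*9 + 42753 = 3/2 + 42753 = 85509/2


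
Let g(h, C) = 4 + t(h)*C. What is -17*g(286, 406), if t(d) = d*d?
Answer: -564556060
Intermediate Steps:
t(d) = d²
g(h, C) = 4 + C*h² (g(h, C) = 4 + h²*C = 4 + C*h²)
-17*g(286, 406) = -17*(4 + 406*286²) = -17*(4 + 406*81796) = -17*(4 + 33209176) = -17*33209180 = -564556060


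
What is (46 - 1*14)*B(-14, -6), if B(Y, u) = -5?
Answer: -160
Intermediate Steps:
(46 - 1*14)*B(-14, -6) = (46 - 1*14)*(-5) = (46 - 14)*(-5) = 32*(-5) = -160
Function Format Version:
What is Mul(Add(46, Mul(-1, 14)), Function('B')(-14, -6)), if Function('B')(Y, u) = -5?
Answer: -160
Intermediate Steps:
Mul(Add(46, Mul(-1, 14)), Function('B')(-14, -6)) = Mul(Add(46, Mul(-1, 14)), -5) = Mul(Add(46, -14), -5) = Mul(32, -5) = -160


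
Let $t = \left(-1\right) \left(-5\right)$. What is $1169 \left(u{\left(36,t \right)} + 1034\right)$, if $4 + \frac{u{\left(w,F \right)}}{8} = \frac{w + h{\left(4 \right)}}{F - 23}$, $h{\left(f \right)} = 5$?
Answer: $\frac{10350326}{9} \approx 1.15 \cdot 10^{6}$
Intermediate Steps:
$t = 5$
$u{\left(w,F \right)} = -32 + \frac{8 \left(5 + w\right)}{-23 + F}$ ($u{\left(w,F \right)} = -32 + 8 \frac{w + 5}{F - 23} = -32 + 8 \frac{5 + w}{-23 + F} = -32 + \frac{8 \left(5 + w\right)}{-23 + F}$)
$1169 \left(u{\left(36,t \right)} + 1034\right) = 1169 \left(\frac{8 \left(97 + 36 - 20\right)}{-23 + 5} + 1034\right) = 1169 \left(\frac{8 \left(97 + 36 - 20\right)}{-18} + 1034\right) = 1169 \left(8 \left(- \frac{1}{18}\right) 113 + 1034\right) = 1169 \left(- \frac{452}{9} + 1034\right) = 1169 \cdot \frac{8854}{9} = \frac{10350326}{9}$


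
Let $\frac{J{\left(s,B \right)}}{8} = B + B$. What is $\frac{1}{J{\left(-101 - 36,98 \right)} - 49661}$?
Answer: $- \frac{1}{48093} \approx -2.0793 \cdot 10^{-5}$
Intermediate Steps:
$J{\left(s,B \right)} = 16 B$ ($J{\left(s,B \right)} = 8 \left(B + B\right) = 8 \cdot 2 B = 16 B$)
$\frac{1}{J{\left(-101 - 36,98 \right)} - 49661} = \frac{1}{16 \cdot 98 - 49661} = \frac{1}{1568 - 49661} = \frac{1}{-48093} = - \frac{1}{48093}$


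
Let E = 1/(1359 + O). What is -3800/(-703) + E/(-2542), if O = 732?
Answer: 1063064363/196666914 ≈ 5.4054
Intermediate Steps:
E = 1/2091 (E = 1/(1359 + 732) = 1/2091 ≈ 0.00047824)
-3800/(-703) + E/(-2542) = -3800/(-703) + (1/2091)/(-2542) = -3800*(-1/703) + (1/2091)*(-1/2542) = 200/37 - 1/5315322 = 1063064363/196666914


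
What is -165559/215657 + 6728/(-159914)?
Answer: -13963071111/17243286749 ≈ -0.80977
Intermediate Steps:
-165559/215657 + 6728/(-159914) = -165559*1/215657 + 6728*(-1/159914) = -165559/215657 - 3364/79957 = -13963071111/17243286749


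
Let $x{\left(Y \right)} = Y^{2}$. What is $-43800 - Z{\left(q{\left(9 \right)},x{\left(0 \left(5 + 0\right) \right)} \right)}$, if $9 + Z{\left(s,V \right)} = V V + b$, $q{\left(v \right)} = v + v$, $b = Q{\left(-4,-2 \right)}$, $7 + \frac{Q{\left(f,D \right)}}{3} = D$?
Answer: $-43764$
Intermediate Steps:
$Q{\left(f,D \right)} = -21 + 3 D$
$b = -27$ ($b = -21 + 3 \left(-2\right) = -21 - 6 = -27$)
$q{\left(v \right)} = 2 v$
$Z{\left(s,V \right)} = -36 + V^{2}$ ($Z{\left(s,V \right)} = -9 + \left(V V - 27\right) = -9 + \left(V^{2} - 27\right) = -9 + \left(-27 + V^{2}\right) = -36 + V^{2}$)
$-43800 - Z{\left(q{\left(9 \right)},x{\left(0 \left(5 + 0\right) \right)} \right)} = -43800 - \left(-36 + \left(\left(0 \left(5 + 0\right)\right)^{2}\right)^{2}\right) = -43800 - \left(-36 + \left(\left(0 \cdot 5\right)^{2}\right)^{2}\right) = -43800 - \left(-36 + \left(0^{2}\right)^{2}\right) = -43800 - \left(-36 + 0^{2}\right) = -43800 - \left(-36 + 0\right) = -43800 - -36 = -43800 + 36 = -43764$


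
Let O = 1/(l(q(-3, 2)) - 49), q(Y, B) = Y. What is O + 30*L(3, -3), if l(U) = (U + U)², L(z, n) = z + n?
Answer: -1/13 ≈ -0.076923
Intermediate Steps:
L(z, n) = n + z
l(U) = 4*U² (l(U) = (2*U)² = 4*U²)
O = -1/13 (O = 1/(4*(-3)² - 49) = 1/(4*9 - 49) = 1/(36 - 49) = 1/(-13) = -1/13 ≈ -0.076923)
O + 30*L(3, -3) = -1/13 + 30*(-3 + 3) = -1/13 + 30*0 = -1/13 + 0 = -1/13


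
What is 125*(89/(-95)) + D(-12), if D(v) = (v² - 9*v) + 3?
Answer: 2620/19 ≈ 137.89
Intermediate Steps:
D(v) = 3 + v² - 9*v
125*(89/(-95)) + D(-12) = 125*(89/(-95)) + (3 + (-12)² - 9*(-12)) = 125*(89*(-1/95)) + (3 + 144 + 108) = 125*(-89/95) + 255 = -2225/19 + 255 = 2620/19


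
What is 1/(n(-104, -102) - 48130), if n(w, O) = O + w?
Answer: -1/48336 ≈ -2.0689e-5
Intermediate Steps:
1/(n(-104, -102) - 48130) = 1/((-102 - 104) - 48130) = 1/(-206 - 48130) = 1/(-48336) = -1/48336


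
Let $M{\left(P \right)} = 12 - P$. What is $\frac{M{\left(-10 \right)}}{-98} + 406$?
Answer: $\frac{19883}{49} \approx 405.78$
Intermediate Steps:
$\frac{M{\left(-10 \right)}}{-98} + 406 = \frac{12 - -10}{-98} + 406 = \left(12 + 10\right) \left(- \frac{1}{98}\right) + 406 = 22 \left(- \frac{1}{98}\right) + 406 = - \frac{11}{49} + 406 = \frac{19883}{49}$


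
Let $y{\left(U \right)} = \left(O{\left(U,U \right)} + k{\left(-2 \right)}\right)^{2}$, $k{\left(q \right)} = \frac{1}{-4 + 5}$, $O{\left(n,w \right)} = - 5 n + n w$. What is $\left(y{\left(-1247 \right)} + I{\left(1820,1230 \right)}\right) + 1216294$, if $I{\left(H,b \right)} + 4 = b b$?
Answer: $2437488679215$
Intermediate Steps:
$I{\left(H,b \right)} = -4 + b^{2}$ ($I{\left(H,b \right)} = -4 + b b = -4 + b^{2}$)
$k{\left(q \right)} = 1$ ($k{\left(q \right)} = 1^{-1} = 1$)
$y{\left(U \right)} = \left(1 + U \left(-5 + U\right)\right)^{2}$ ($y{\left(U \right)} = \left(U \left(-5 + U\right) + 1\right)^{2} = \left(1 + U \left(-5 + U\right)\right)^{2}$)
$\left(y{\left(-1247 \right)} + I{\left(1820,1230 \right)}\right) + 1216294 = \left(\left(1 - 1247 \left(-5 - 1247\right)\right)^{2} - \left(4 - 1230^{2}\right)\right) + 1216294 = \left(\left(1 - -1561244\right)^{2} + \left(-4 + 1512900\right)\right) + 1216294 = \left(\left(1 + 1561244\right)^{2} + 1512896\right) + 1216294 = \left(1561245^{2} + 1512896\right) + 1216294 = \left(2437485950025 + 1512896\right) + 1216294 = 2437487462921 + 1216294 = 2437488679215$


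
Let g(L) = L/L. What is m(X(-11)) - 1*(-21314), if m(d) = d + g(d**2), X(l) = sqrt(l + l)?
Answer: 21315 + I*sqrt(22) ≈ 21315.0 + 4.6904*I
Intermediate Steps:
g(L) = 1
X(l) = sqrt(2)*sqrt(l) (X(l) = sqrt(2*l) = sqrt(2)*sqrt(l))
m(d) = 1 + d (m(d) = d + 1 = 1 + d)
m(X(-11)) - 1*(-21314) = (1 + sqrt(2)*sqrt(-11)) - 1*(-21314) = (1 + sqrt(2)*(I*sqrt(11))) + 21314 = (1 + I*sqrt(22)) + 21314 = 21315 + I*sqrt(22)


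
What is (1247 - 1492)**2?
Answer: 60025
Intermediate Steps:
(1247 - 1492)**2 = (-245)**2 = 60025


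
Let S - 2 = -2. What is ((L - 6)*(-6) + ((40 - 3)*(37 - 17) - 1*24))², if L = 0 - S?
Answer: 565504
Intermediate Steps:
S = 0 (S = 2 - 2 = 0)
L = 0 (L = 0 - 1*0 = 0 + 0 = 0)
((L - 6)*(-6) + ((40 - 3)*(37 - 17) - 1*24))² = ((0 - 6)*(-6) + ((40 - 3)*(37 - 17) - 1*24))² = (-6*(-6) + (37*20 - 24))² = (36 + (740 - 24))² = (36 + 716)² = 752² = 565504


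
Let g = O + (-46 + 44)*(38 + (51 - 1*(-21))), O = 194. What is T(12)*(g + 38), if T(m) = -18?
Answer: -216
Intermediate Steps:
g = -26 (g = 194 + (-46 + 44)*(38 + (51 - 1*(-21))) = 194 - 2*(38 + (51 + 21)) = 194 - 2*(38 + 72) = 194 - 2*110 = 194 - 220 = -26)
T(12)*(g + 38) = -18*(-26 + 38) = -18*12 = -216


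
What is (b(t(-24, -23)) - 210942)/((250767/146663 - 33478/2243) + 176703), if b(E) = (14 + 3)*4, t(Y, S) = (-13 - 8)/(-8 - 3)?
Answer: -3153190381603/2642035188277 ≈ -1.1935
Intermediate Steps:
t(Y, S) = 21/11 (t(Y, S) = -21/(-11) = -21*(-1/11) = 21/11)
b(E) = 68 (b(E) = 17*4 = 68)
(b(t(-24, -23)) - 210942)/((250767/146663 - 33478/2243) + 176703) = (68 - 210942)/((250767/146663 - 33478/2243) + 176703) = -210874/((250767*(1/146663) - 33478*1/2243) + 176703) = -210874/((22797/13333 - 33478/2243) + 176703) = -210874/(-395228503/29905919 + 176703) = -210874/5284070376554/29905919 = -210874*29905919/5284070376554 = -3153190381603/2642035188277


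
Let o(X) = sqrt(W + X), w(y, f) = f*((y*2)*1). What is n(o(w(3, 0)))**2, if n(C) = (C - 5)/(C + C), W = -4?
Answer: -21/16 + 5*I/4 ≈ -1.3125 + 1.25*I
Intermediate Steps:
w(y, f) = 2*f*y (w(y, f) = f*((2*y)*1) = f*(2*y) = 2*f*y)
o(X) = sqrt(-4 + X)
n(C) = (-5 + C)/(2*C) (n(C) = (-5 + C)/((2*C)) = (-5 + C)*(1/(2*C)) = (-5 + C)/(2*C))
n(o(w(3, 0)))**2 = ((-5 + sqrt(-4 + 2*0*3))/(2*(sqrt(-4 + 2*0*3))))**2 = ((-5 + sqrt(-4 + 0))/(2*(sqrt(-4 + 0))))**2 = ((-5 + sqrt(-4))/(2*(sqrt(-4))))**2 = ((-5 + 2*I)/(2*((2*I))))**2 = ((-I/2)*(-5 + 2*I)/2)**2 = (-I*(-5 + 2*I)/4)**2 = -(-5 + 2*I)**2/16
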